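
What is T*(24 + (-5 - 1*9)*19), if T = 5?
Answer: -1210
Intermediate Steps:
T*(24 + (-5 - 1*9)*19) = 5*(24 + (-5 - 1*9)*19) = 5*(24 + (-5 - 9)*19) = 5*(24 - 14*19) = 5*(24 - 266) = 5*(-242) = -1210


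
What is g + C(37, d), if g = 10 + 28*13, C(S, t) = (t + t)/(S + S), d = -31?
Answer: 13807/37 ≈ 373.16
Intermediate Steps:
C(S, t) = t/S (C(S, t) = (2*t)/((2*S)) = (2*t)*(1/(2*S)) = t/S)
g = 374 (g = 10 + 364 = 374)
g + C(37, d) = 374 - 31/37 = 13807/37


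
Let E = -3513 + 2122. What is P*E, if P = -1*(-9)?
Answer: -12519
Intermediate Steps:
P = 9
E = -1391
P*E = 9*(-1391) = -12519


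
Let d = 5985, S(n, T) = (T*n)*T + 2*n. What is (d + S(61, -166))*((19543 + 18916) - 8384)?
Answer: 50737216725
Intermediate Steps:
S(n, T) = 2*n + n*T**2 (S(n, T) = n*T**2 + 2*n = 2*n + n*T**2)
(d + S(61, -166))*((19543 + 18916) - 8384) = (5985 + 61*(2 + (-166)**2))*((19543 + 18916) - 8384) = (5985 + 61*(2 + 27556))*(38459 - 8384) = (5985 + 61*27558)*30075 = (5985 + 1681038)*30075 = 1687023*30075 = 50737216725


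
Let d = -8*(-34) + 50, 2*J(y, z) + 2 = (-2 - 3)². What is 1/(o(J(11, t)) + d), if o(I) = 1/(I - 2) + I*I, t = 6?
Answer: 76/34531 ≈ 0.0022009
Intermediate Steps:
J(y, z) = 23/2 (J(y, z) = -1 + (-2 - 3)²/2 = -1 + (½)*(-5)² = -1 + (½)*25 = -1 + 25/2 = 23/2)
o(I) = I² + 1/(-2 + I) (o(I) = 1/(-2 + I) + I² = I² + 1/(-2 + I))
d = 322 (d = 272 + 50 = 322)
1/(o(J(11, t)) + d) = 1/((1 + (23/2)³ - 2*(23/2)²)/(-2 + 23/2) + 322) = 1/((1 + 12167/8 - 2*529/4)/(19/2) + 322) = 1/(2*(1 + 12167/8 - 529/2)/19 + 322) = 1/((2/19)*(10059/8) + 322) = 1/(10059/76 + 322) = 1/(34531/76) = 76/34531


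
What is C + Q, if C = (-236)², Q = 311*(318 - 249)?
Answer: 77155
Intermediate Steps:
Q = 21459 (Q = 311*69 = 21459)
C = 55696
C + Q = 55696 + 21459 = 77155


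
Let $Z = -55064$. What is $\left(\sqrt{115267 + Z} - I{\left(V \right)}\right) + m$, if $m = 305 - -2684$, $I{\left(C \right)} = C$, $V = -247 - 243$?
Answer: $3479 + \sqrt{60203} \approx 3724.4$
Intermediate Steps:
$V = -490$
$m = 2989$ ($m = 305 + 2684 = 2989$)
$\left(\sqrt{115267 + Z} - I{\left(V \right)}\right) + m = \left(\sqrt{115267 - 55064} - -490\right) + 2989 = \left(\sqrt{60203} + 490\right) + 2989 = \left(490 + \sqrt{60203}\right) + 2989 = 3479 + \sqrt{60203}$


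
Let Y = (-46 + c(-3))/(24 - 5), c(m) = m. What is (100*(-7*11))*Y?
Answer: 377300/19 ≈ 19858.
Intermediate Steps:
Y = -49/19 (Y = (-46 - 3)/(24 - 5) = -49/19 ≈ -2.5789)
(100*(-7*11))*Y = (100*(-7*11))*(-49/19) = (100*(-77))*(-49/19) = -7700*(-49/19) = 377300/19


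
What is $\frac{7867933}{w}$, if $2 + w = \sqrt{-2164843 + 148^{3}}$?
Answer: $\frac{15735866}{1076945} + \frac{23603799 \sqrt{119661}}{1076945} \approx 7596.3$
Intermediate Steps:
$w = -2 + 3 \sqrt{119661}$ ($w = -2 + \sqrt{-2164843 + 148^{3}} = -2 + \sqrt{-2164843 + 3241792} = -2 + \sqrt{1076949} = -2 + 3 \sqrt{119661} \approx 1035.8$)
$\frac{7867933}{w} = \frac{7867933}{-2 + 3 \sqrt{119661}}$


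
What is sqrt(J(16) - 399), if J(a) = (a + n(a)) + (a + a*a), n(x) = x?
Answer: I*sqrt(95) ≈ 9.7468*I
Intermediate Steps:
J(a) = a**2 + 3*a (J(a) = (a + a) + (a + a*a) = 2*a + (a + a**2) = a**2 + 3*a)
sqrt(J(16) - 399) = sqrt(16*(3 + 16) - 399) = sqrt(16*19 - 399) = sqrt(304 - 399) = sqrt(-95) = I*sqrt(95)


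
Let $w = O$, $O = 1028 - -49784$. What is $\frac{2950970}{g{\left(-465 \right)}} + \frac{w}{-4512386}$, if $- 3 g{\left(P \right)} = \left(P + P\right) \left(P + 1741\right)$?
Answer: $\frac{60435529635}{8113270028} \approx 7.449$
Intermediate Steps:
$g{\left(P \right)} = - \frac{2 P \left(1741 + P\right)}{3}$ ($g{\left(P \right)} = - \frac{\left(P + P\right) \left(P + 1741\right)}{3} = - \frac{2 P \left(1741 + P\right)}{3}$)
$O = 50812$ ($O = 1028 + 49784 = 50812$)
$w = 50812$
$\frac{2950970}{g{\left(-465 \right)}} + \frac{w}{-4512386} = \frac{2950970}{\left(- \frac{2}{3}\right) \left(-465\right) \left(1741 - 465\right)} + \frac{50812}{-4512386} = \frac{2950970}{\left(- \frac{2}{3}\right) \left(-465\right) 1276} + 50812 \left(- \frac{1}{4512386}\right) = \frac{2950970}{395560} - \frac{25406}{2256193} = 2950970 \cdot \frac{1}{395560} - \frac{25406}{2256193} = \frac{26827}{3596} - \frac{25406}{2256193} = \frac{60435529635}{8113270028}$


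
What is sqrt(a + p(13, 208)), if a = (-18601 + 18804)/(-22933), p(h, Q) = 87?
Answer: 2*sqrt(11437650286)/22933 ≈ 9.3269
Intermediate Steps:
a = -203/22933 (a = 203*(-1/22933) = -203/22933 ≈ -0.0088519)
sqrt(a + p(13, 208)) = sqrt(-203/22933 + 87) = sqrt(1994968/22933) = 2*sqrt(11437650286)/22933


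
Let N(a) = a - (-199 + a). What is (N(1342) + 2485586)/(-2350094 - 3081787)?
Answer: -828595/1810627 ≈ -0.45763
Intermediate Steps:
N(a) = 199 (N(a) = a + (199 - a) = 199)
(N(1342) + 2485586)/(-2350094 - 3081787) = (199 + 2485586)/(-2350094 - 3081787) = 2485785/(-5431881) = 2485785*(-1/5431881) = -828595/1810627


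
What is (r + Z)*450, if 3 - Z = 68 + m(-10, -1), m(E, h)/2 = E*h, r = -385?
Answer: -211500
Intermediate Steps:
m(E, h) = 2*E*h (m(E, h) = 2*(E*h) = 2*E*h)
Z = -85 (Z = 3 - (68 + 2*(-10)*(-1)) = 3 - (68 + 20) = 3 - 1*88 = 3 - 88 = -85)
(r + Z)*450 = (-385 - 85)*450 = -470*450 = -211500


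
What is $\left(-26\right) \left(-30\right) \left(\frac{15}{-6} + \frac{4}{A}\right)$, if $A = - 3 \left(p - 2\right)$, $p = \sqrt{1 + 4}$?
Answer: $-4030 - 1040 \sqrt{5} \approx -6355.5$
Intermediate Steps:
$p = \sqrt{5} \approx 2.2361$
$A = 6 - 3 \sqrt{5}$ ($A = - 3 \left(\sqrt{5} - 2\right) = - 3 \left(-2 + \sqrt{5}\right) = 6 - 3 \sqrt{5} \approx -0.7082$)
$\left(-26\right) \left(-30\right) \left(\frac{15}{-6} + \frac{4}{A}\right) = \left(-26\right) \left(-30\right) \left(\frac{15}{-6} + \frac{4}{6 - 3 \sqrt{5}}\right) = 780 \left(15 \left(- \frac{1}{6}\right) + \frac{4}{6 - 3 \sqrt{5}}\right) = 780 \left(- \frac{5}{2} + \frac{4}{6 - 3 \sqrt{5}}\right) = -1950 + \frac{3120}{6 - 3 \sqrt{5}}$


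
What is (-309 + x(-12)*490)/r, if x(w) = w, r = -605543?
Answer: 6189/605543 ≈ 0.010221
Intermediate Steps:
(-309 + x(-12)*490)/r = (-309 - 12*490)/(-605543) = (-309 - 5880)*(-1/605543) = -6189*(-1/605543) = 6189/605543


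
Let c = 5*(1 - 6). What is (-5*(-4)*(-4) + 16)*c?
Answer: 1600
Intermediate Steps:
c = -25 (c = 5*(-5) = -25)
(-5*(-4)*(-4) + 16)*c = (-5*(-4)*(-4) + 16)*(-25) = (20*(-4) + 16)*(-25) = (-80 + 16)*(-25) = -64*(-25) = 1600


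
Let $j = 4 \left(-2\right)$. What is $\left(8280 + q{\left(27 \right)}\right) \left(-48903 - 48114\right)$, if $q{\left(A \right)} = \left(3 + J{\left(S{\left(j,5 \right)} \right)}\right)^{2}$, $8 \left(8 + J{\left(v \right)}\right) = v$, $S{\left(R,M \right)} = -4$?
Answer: $- \frac{3224942097}{4} \approx -8.0624 \cdot 10^{8}$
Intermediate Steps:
$j = -8$
$J{\left(v \right)} = -8 + \frac{v}{8}$
$q{\left(A \right)} = \frac{121}{4}$ ($q{\left(A \right)} = \left(3 + \left(-8 + \frac{1}{8} \left(-4\right)\right)\right)^{2} = \left(3 - \frac{17}{2}\right)^{2} = \left(- \frac{11}{2}\right)^{2} = \frac{121}{4}$)
$\left(8280 + q{\left(27 \right)}\right) \left(-48903 - 48114\right) = \left(8280 + \frac{121}{4}\right) \left(-48903 - 48114\right) = \frac{33241}{4} \left(-97017\right) = - \frac{3224942097}{4}$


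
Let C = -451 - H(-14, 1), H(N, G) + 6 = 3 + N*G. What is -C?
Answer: 434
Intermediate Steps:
H(N, G) = -3 + G*N (H(N, G) = -6 + (3 + N*G) = -6 + (3 + G*N) = -3 + G*N)
C = -434 (C = -451 - (-3 + 1*(-14)) = -451 - (-3 - 14) = -451 - 1*(-17) = -451 + 17 = -434)
-C = -1*(-434) = 434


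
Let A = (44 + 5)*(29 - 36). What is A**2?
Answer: 117649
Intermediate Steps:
A = -343 (A = 49*(-7) = -343)
A**2 = (-343)**2 = 117649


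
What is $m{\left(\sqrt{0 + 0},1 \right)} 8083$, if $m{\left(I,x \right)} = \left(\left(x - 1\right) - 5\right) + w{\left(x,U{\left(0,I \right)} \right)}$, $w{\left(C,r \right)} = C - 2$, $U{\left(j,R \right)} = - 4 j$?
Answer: $-48498$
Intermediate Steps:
$w{\left(C,r \right)} = -2 + C$
$m{\left(I,x \right)} = -8 + 2 x$ ($m{\left(I,x \right)} = \left(\left(x - 1\right) - 5\right) + \left(-2 + x\right) = \left(\left(-1 + x\right) - 5\right) + \left(-2 + x\right) = \left(-6 + x\right) + \left(-2 + x\right) = -8 + 2 x$)
$m{\left(\sqrt{0 + 0},1 \right)} 8083 = \left(-8 + 2 \cdot 1\right) 8083 = \left(-8 + 2\right) 8083 = \left(-6\right) 8083 = -48498$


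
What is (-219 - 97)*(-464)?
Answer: 146624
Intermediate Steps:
(-219 - 97)*(-464) = -316*(-464) = 146624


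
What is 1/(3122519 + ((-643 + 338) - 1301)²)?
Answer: 1/5701755 ≈ 1.7538e-7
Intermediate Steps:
1/(3122519 + ((-643 + 338) - 1301)²) = 1/(3122519 + (-305 - 1301)²) = 1/(3122519 + (-1606)²) = 1/(3122519 + 2579236) = 1/5701755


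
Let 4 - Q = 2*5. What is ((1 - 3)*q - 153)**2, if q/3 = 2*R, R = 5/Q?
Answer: 20449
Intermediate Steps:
Q = -6 (Q = 4 - 2*5 = 4 - 1*10 = 4 - 10 = -6)
R = -5/6 (R = 5/(-6) = 5*(-1/6) = -5/6 ≈ -0.83333)
q = -5 (q = 3*(2*(-5/6)) = 3*(-5/3) = -5)
((1 - 3)*q - 153)**2 = ((1 - 3)*(-5) - 153)**2 = (-2*(-5) - 153)**2 = (10 - 153)**2 = (-143)**2 = 20449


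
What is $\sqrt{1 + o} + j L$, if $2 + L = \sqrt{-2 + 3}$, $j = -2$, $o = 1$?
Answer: $2 + \sqrt{2} \approx 3.4142$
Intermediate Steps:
$L = -1$ ($L = -2 + \sqrt{-2 + 3} = -2 + \sqrt{1} = -2 + 1 = -1$)
$\sqrt{1 + o} + j L = \sqrt{1 + 1} - -2 = \sqrt{2} + 2 = 2 + \sqrt{2}$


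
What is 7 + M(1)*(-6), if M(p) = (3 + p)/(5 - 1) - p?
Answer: 7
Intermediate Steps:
M(p) = 3/4 - 3*p/4 (M(p) = (3 + p)/4 - p = (3 + p)*(1/4) - p = (3/4 + p/4) - p = 3/4 - 3*p/4)
7 + M(1)*(-6) = 7 + (3/4 - 3/4*1)*(-6) = 7 + (3/4 - 3/4)*(-6) = 7 + 0*(-6) = 7 + 0 = 7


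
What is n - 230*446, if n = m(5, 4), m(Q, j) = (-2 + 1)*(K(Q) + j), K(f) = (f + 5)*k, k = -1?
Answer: -102574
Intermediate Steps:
K(f) = -5 - f (K(f) = (f + 5)*(-1) = (5 + f)*(-1) = -5 - f)
m(Q, j) = 5 + Q - j (m(Q, j) = (-2 + 1)*((-5 - Q) + j) = -(-5 + j - Q) = 5 + Q - j)
n = 6 (n = 5 + 5 - 1*4 = 5 + 5 - 4 = 6)
n - 230*446 = 6 - 230*446 = 6 - 102580 = -102574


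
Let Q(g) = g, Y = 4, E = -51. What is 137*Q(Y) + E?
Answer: 497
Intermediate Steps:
137*Q(Y) + E = 137*4 - 51 = 548 - 51 = 497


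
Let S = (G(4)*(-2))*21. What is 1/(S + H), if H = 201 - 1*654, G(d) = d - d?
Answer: -1/453 ≈ -0.0022075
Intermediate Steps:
G(d) = 0
H = -453 (H = 201 - 654 = -453)
S = 0 (S = (0*(-2))*21 = 0*21 = 0)
1/(S + H) = 1/(0 - 453) = 1/(-453) = -1/453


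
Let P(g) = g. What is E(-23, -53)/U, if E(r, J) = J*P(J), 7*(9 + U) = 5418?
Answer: 2809/765 ≈ 3.6719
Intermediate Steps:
U = 765 (U = -9 + (⅐)*5418 = -9 + 774 = 765)
E(r, J) = J² (E(r, J) = J*J = J²)
E(-23, -53)/U = (-53)²/765 = 2809*(1/765) = 2809/765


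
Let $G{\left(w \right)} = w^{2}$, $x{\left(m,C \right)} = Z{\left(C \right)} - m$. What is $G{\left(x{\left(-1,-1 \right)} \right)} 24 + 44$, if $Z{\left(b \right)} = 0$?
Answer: $68$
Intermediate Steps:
$x{\left(m,C \right)} = - m$ ($x{\left(m,C \right)} = 0 - m = - m$)
$G{\left(x{\left(-1,-1 \right)} \right)} 24 + 44 = \left(\left(-1\right) \left(-1\right)\right)^{2} \cdot 24 + 44 = 1^{2} \cdot 24 + 44 = 1 \cdot 24 + 44 = 24 + 44 = 68$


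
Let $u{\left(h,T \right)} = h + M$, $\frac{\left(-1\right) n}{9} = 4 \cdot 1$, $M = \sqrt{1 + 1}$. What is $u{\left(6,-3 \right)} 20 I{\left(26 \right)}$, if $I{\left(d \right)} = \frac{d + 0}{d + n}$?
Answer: $-312 - 52 \sqrt{2} \approx -385.54$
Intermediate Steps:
$M = \sqrt{2} \approx 1.4142$
$n = -36$ ($n = - 9 \cdot 4 \cdot 1 = \left(-9\right) 4 = -36$)
$u{\left(h,T \right)} = h + \sqrt{2}$
$I{\left(d \right)} = \frac{d}{-36 + d}$ ($I{\left(d \right)} = \frac{d + 0}{d - 36} = \frac{d}{-36 + d}$)
$u{\left(6,-3 \right)} 20 I{\left(26 \right)} = \left(6 + \sqrt{2}\right) 20 \frac{26}{-36 + 26} = \left(120 + 20 \sqrt{2}\right) \frac{26}{-10} = \left(120 + 20 \sqrt{2}\right) 26 \left(- \frac{1}{10}\right) = \left(120 + 20 \sqrt{2}\right) \left(- \frac{13}{5}\right) = -312 - 52 \sqrt{2}$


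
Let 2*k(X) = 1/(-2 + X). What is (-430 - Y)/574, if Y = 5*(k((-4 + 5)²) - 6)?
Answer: -795/1148 ≈ -0.69251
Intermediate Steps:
k(X) = 1/(2*(-2 + X))
Y = -65/2 (Y = 5*(1/(2*(-2 + (-4 + 5)²)) - 6) = 5*(1/(2*(-2 + 1²)) - 6) = 5*(1/(2*(-2 + 1)) - 6) = 5*((½)/(-1) - 6) = 5*((½)*(-1) - 6) = 5*(-½ - 6) = 5*(-13/2) = -65/2 ≈ -32.500)
(-430 - Y)/574 = (-430 - 1*(-65/2))/574 = (-430 + 65/2)*(1/574) = -795/2*1/574 = -795/1148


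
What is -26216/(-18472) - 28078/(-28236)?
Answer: 78680737/32598462 ≈ 2.4136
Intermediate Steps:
-26216/(-18472) - 28078/(-28236) = -26216*(-1/18472) - 28078*(-1/28236) = 3277/2309 + 14039/14118 = 78680737/32598462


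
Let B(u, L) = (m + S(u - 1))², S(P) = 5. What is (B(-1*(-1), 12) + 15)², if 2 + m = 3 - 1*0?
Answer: 2601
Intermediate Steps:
m = 1 (m = -2 + (3 - 1*0) = -2 + (3 + 0) = -2 + 3 = 1)
B(u, L) = 36 (B(u, L) = (1 + 5)² = 6² = 36)
(B(-1*(-1), 12) + 15)² = (36 + 15)² = 51² = 2601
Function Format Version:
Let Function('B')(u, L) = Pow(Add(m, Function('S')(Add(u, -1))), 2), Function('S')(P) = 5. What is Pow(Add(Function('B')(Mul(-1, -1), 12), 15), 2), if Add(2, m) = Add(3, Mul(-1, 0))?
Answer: 2601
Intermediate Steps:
m = 1 (m = Add(-2, Add(3, Mul(-1, 0))) = Add(-2, Add(3, 0)) = Add(-2, 3) = 1)
Function('B')(u, L) = 36 (Function('B')(u, L) = Pow(Add(1, 5), 2) = Pow(6, 2) = 36)
Pow(Add(Function('B')(Mul(-1, -1), 12), 15), 2) = Pow(Add(36, 15), 2) = Pow(51, 2) = 2601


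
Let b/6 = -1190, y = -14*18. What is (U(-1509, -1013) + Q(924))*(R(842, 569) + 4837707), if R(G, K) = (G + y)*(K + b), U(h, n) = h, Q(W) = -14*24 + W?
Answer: -884912457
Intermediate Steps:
Q(W) = -336 + W
y = -252
b = -7140 (b = 6*(-1190) = -7140)
R(G, K) = (-7140 + K)*(-252 + G) (R(G, K) = (G - 252)*(K - 7140) = (-252 + G)*(-7140 + K) = (-7140 + K)*(-252 + G))
(U(-1509, -1013) + Q(924))*(R(842, 569) + 4837707) = (-1509 + (-336 + 924))*((1799280 - 7140*842 - 252*569 + 842*569) + 4837707) = (-1509 + 588)*((1799280 - 6011880 - 143388 + 479098) + 4837707) = -921*(-3876890 + 4837707) = -921*960817 = -884912457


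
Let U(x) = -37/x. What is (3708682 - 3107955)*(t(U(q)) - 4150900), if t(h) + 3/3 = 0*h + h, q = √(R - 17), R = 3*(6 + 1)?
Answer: -4987138836953/2 ≈ -2.4936e+12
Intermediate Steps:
R = 21 (R = 3*7 = 21)
q = 2 (q = √(21 - 17) = √4 = 2)
t(h) = -1 + h (t(h) = -1 + (0*h + h) = -1 + (0 + h) = -1 + h)
(3708682 - 3107955)*(t(U(q)) - 4150900) = (3708682 - 3107955)*((-1 - 37/2) - 4150900) = 600727*((-1 - 37*½) - 4150900) = 600727*((-1 - 37/2) - 4150900) = 600727*(-39/2 - 4150900) = 600727*(-8301839/2) = -4987138836953/2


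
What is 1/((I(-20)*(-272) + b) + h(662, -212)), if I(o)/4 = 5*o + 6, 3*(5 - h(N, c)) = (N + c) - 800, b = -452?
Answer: 3/305825 ≈ 9.8095e-6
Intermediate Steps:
h(N, c) = 815/3 - N/3 - c/3 (h(N, c) = 5 - ((N + c) - 800)/3 = 5 - (-800 + N + c)/3 = 5 + (800/3 - N/3 - c/3) = 815/3 - N/3 - c/3)
I(o) = 24 + 20*o (I(o) = 4*(5*o + 6) = 4*(6 + 5*o) = 24 + 20*o)
1/((I(-20)*(-272) + b) + h(662, -212)) = 1/(((24 + 20*(-20))*(-272) - 452) + (815/3 - 1/3*662 - 1/3*(-212))) = 1/(((24 - 400)*(-272) - 452) + (815/3 - 662/3 + 212/3)) = 1/((-376*(-272) - 452) + 365/3) = 1/((102272 - 452) + 365/3) = 1/(101820 + 365/3) = 1/(305825/3) = 3/305825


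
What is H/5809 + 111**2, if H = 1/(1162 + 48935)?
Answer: 3585577000834/291013473 ≈ 12321.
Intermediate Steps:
H = 1/50097 ≈ 1.9961e-5
H/5809 + 111**2 = (1/50097)/5809 + 111**2 = (1/50097)*(1/5809) + 12321 = 1/291013473 + 12321 = 3585577000834/291013473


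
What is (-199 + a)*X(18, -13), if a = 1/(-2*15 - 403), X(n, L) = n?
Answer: -1551024/433 ≈ -3582.0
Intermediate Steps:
a = -1/433 (a = 1/(-30 - 403) = 1/(-433) = -1/433 ≈ -0.0023095)
(-199 + a)*X(18, -13) = (-199 - 1/433)*18 = -86168/433*18 = -1551024/433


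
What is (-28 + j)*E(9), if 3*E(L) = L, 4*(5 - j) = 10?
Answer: -153/2 ≈ -76.500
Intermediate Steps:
j = 5/2 (j = 5 - ¼*10 = 5 - 5/2 = 5/2 ≈ 2.5000)
E(L) = L/3
(-28 + j)*E(9) = (-28 + 5/2)*((⅓)*9) = -51/2*3 = -153/2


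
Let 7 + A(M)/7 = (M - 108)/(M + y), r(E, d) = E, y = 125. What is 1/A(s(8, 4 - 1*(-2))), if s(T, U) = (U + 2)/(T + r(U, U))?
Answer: -879/48335 ≈ -0.018186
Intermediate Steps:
s(T, U) = (2 + U)/(T + U) (s(T, U) = (U + 2)/(T + U) = (2 + U)/(T + U))
A(M) = -49 + 7*(-108 + M)/(125 + M) (A(M) = -49 + 7*((M - 108)/(M + 125)) = -49 + 7*((-108 + M)/(125 + M)) = -49 + 7*(-108 + M)/(125 + M))
1/A(s(8, 4 - 1*(-2))) = 1/(7*(-983 - 6*(2 + (4 - 1*(-2)))/(8 + (4 - 1*(-2))))/(125 + (2 + (4 - 1*(-2)))/(8 + (4 - 1*(-2))))) = 1/(7*(-983 - 6*(2 + (4 + 2))/(8 + (4 + 2)))/(125 + (2 + (4 + 2))/(8 + (4 + 2)))) = 1/(7*(-983 - 6*(2 + 6)/(8 + 6))/(125 + (2 + 6)/(8 + 6))) = 1/(7*(-983 - 6*8/14)/(125 + 8/14)) = 1/(7*(-983 - 3*8/7)/(125 + (1/14)*8)) = 1/(7*(-983 - 6*4/7)/(125 + 4/7)) = 1/(7*(-983 - 24/7)/(879/7)) = 1/(7*(7/879)*(-6905/7)) = 1/(-48335/879) = -879/48335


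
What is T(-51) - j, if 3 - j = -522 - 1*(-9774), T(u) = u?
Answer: 9198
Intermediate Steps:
j = -9249 (j = 3 - (-522 - 1*(-9774)) = 3 - (-522 + 9774) = 3 - 1*9252 = 3 - 9252 = -9249)
T(-51) - j = -51 - 1*(-9249) = -51 + 9249 = 9198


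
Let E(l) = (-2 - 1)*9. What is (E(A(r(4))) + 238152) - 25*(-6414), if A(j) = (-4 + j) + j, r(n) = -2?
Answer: 398475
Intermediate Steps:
A(j) = -4 + 2*j
E(l) = -27 (E(l) = -3*9 = -27)
(E(A(r(4))) + 238152) - 25*(-6414) = (-27 + 238152) - 25*(-6414) = 238125 + 160350 = 398475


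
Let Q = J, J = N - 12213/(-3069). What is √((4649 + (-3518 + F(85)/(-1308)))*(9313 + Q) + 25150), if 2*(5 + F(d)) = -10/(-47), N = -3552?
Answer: √19975204316821410107/1746943 ≈ 2558.4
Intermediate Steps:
F(d) = -230/47 (F(d) = -5 + (-10/(-47))/2 = -5 + (-10*(-1/47))/2 = -5 + (½)*(10/47) = -5 + 5/47 = -230/47)
J = -1209875/341 (J = -3552 - 12213/(-3069) = -3552 - 12213*(-1/3069) = -3552 + 1357/341 = -1209875/341 ≈ -3548.0)
Q = -1209875/341 ≈ -3548.0
√((4649 + (-3518 + F(85)/(-1308)))*(9313 + Q) + 25150) = √((4649 + (-3518 - 230/47/(-1308)))*(9313 - 1209875/341) + 25150) = √((4649 + (-3518 - 230/47*(-1/1308)))*(1965858/341) + 25150) = √((4649 + (-3518 + 115/30738))*(1965858/341) + 25150) = √((4649 - 108136169/30738)*(1965858/341) + 25150) = √((34764793/30738)*(1965858/341) + 25150) = √(11390441072899/1746943 + 25150) = √(11434376689349/1746943) = √19975204316821410107/1746943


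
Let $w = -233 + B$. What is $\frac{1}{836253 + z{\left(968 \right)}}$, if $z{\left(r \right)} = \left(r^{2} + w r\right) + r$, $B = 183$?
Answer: $\frac{1}{1725845} \approx 5.7943 \cdot 10^{-7}$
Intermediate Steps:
$w = -50$ ($w = -233 + 183 = -50$)
$z{\left(r \right)} = r^{2} - 49 r$ ($z{\left(r \right)} = \left(r^{2} - 50 r\right) + r = r^{2} - 49 r$)
$\frac{1}{836253 + z{\left(968 \right)}} = \frac{1}{836253 + 968 \left(-49 + 968\right)} = \frac{1}{836253 + 968 \cdot 919} = \frac{1}{836253 + 889592} = \frac{1}{1725845}$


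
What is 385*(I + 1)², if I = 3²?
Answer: 38500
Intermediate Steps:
I = 9
385*(I + 1)² = 385*(9 + 1)² = 385*10² = 385*100 = 38500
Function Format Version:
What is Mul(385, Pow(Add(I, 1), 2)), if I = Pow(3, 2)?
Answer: 38500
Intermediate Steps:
I = 9
Mul(385, Pow(Add(I, 1), 2)) = Mul(385, Pow(Add(9, 1), 2)) = Mul(385, Pow(10, 2)) = Mul(385, 100) = 38500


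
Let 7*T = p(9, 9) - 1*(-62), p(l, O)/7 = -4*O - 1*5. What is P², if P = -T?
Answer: 50625/49 ≈ 1033.2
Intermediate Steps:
p(l, O) = -35 - 28*O (p(l, O) = 7*(-4*O - 1*5) = 7*(-4*O - 5) = 7*(-5 - 4*O) = -35 - 28*O)
T = -225/7 (T = ((-35 - 28*9) - 1*(-62))/7 = ((-35 - 252) + 62)/7 = (-287 + 62)/7 = (⅐)*(-225) = -225/7 ≈ -32.143)
P = 225/7 (P = -1*(-225/7) = 225/7 ≈ 32.143)
P² = (225/7)² = 50625/49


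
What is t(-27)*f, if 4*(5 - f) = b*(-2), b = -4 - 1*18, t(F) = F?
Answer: 162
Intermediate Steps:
b = -22 (b = -4 - 18 = -22)
f = -6 (f = 5 - (-11)*(-2)/2 = 5 - ¼*44 = 5 - 11 = -6)
t(-27)*f = -27*(-6) = 162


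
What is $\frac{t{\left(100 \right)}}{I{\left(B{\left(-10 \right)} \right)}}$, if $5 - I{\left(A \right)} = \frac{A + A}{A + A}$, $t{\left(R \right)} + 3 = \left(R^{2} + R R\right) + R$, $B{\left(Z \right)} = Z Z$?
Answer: $\frac{20097}{4} \approx 5024.3$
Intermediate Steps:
$B{\left(Z \right)} = Z^{2}$
$t{\left(R \right)} = -3 + R + 2 R^{2}$ ($t{\left(R \right)} = -3 + \left(\left(R^{2} + R R\right) + R\right) = -3 + \left(\left(R^{2} + R^{2}\right) + R\right) = -3 + \left(2 R^{2} + R\right) = -3 + \left(R + 2 R^{2}\right) = -3 + R + 2 R^{2}$)
$I{\left(A \right)} = 4$ ($I{\left(A \right)} = 5 - \frac{A + A}{A + A} = 5 - \frac{2 A}{2 A} = 5 - 2 A \frac{1}{2 A} = 5 - 1 = 4$)
$\frac{t{\left(100 \right)}}{I{\left(B{\left(-10 \right)} \right)}} = \frac{-3 + 100 + 2 \cdot 100^{2}}{4} = \left(-3 + 100 + 2 \cdot 10000\right) \frac{1}{4} = \left(-3 + 100 + 20000\right) \frac{1}{4} = 20097 \cdot \frac{1}{4} = \frac{20097}{4}$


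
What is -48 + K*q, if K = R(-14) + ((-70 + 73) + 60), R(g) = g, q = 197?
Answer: 9605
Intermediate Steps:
K = 49 (K = -14 + ((-70 + 73) + 60) = -14 + (3 + 60) = -14 + 63 = 49)
-48 + K*q = -48 + 49*197 = -48 + 9653 = 9605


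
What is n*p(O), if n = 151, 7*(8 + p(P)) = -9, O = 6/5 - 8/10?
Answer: -9815/7 ≈ -1402.1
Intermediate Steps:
O = ⅖ (O = 6*(⅕) - 8*⅒ = 6/5 - ⅘ = ⅖ ≈ 0.40000)
p(P) = -65/7 (p(P) = -8 + (⅐)*(-9) = -8 - 9/7 = -65/7)
n*p(O) = 151*(-65/7) = -9815/7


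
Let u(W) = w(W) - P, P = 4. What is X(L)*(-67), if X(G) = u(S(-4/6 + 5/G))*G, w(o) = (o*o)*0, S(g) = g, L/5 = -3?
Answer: -4020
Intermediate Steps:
L = -15 (L = 5*(-3) = -15)
w(o) = 0 (w(o) = o²*0 = 0)
u(W) = -4 (u(W) = 0 - 1*4 = 0 - 4 = -4)
X(G) = -4*G
X(L)*(-67) = -4*(-15)*(-67) = 60*(-67) = -4020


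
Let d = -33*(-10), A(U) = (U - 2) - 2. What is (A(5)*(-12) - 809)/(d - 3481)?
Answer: 821/3151 ≈ 0.26055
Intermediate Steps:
A(U) = -4 + U (A(U) = (-2 + U) - 2 = -4 + U)
d = 330
(A(5)*(-12) - 809)/(d - 3481) = ((-4 + 5)*(-12) - 809)/(330 - 3481) = (1*(-12) - 809)/(-3151) = (-12 - 809)*(-1/3151) = -821*(-1/3151) = 821/3151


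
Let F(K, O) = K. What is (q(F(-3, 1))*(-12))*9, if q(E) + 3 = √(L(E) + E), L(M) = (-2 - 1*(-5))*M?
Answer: 324 - 216*I*√3 ≈ 324.0 - 374.12*I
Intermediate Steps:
L(M) = 3*M (L(M) = (-2 + 5)*M = 3*M)
q(E) = -3 + 2*√E (q(E) = -3 + √(3*E + E) = -3 + √(4*E) = -3 + 2*√E)
(q(F(-3, 1))*(-12))*9 = ((-3 + 2*√(-3))*(-12))*9 = ((-3 + 2*(I*√3))*(-12))*9 = ((-3 + 2*I*√3)*(-12))*9 = (36 - 24*I*√3)*9 = 324 - 216*I*√3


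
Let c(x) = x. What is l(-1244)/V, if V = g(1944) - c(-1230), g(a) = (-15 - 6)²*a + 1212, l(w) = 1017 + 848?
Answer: 1865/859746 ≈ 0.0021692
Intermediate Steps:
l(w) = 1865
g(a) = 1212 + 441*a (g(a) = (-21)²*a + 1212 = 441*a + 1212 = 1212 + 441*a)
V = 859746 (V = (1212 + 441*1944) - 1*(-1230) = (1212 + 857304) + 1230 = 858516 + 1230 = 859746)
l(-1244)/V = 1865/859746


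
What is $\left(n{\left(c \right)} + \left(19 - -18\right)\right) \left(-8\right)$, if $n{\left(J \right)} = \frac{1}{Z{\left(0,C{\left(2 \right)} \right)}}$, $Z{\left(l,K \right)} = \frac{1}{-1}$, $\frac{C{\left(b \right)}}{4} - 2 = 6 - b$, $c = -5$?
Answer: $-288$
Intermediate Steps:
$C{\left(b \right)} = 32 - 4 b$ ($C{\left(b \right)} = 8 + 4 \left(6 - b\right) = 8 - \left(-24 + 4 b\right) = 32 - 4 b$)
$Z{\left(l,K \right)} = -1$
$n{\left(J \right)} = -1$ ($n{\left(J \right)} = \frac{1}{-1} = -1$)
$\left(n{\left(c \right)} + \left(19 - -18\right)\right) \left(-8\right) = \left(-1 + \left(19 - -18\right)\right) \left(-8\right) = \left(-1 + \left(19 + 18\right)\right) \left(-8\right) = \left(-1 + 37\right) \left(-8\right) = 36 \left(-8\right) = -288$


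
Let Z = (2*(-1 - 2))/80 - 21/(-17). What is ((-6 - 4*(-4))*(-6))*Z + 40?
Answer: -1007/34 ≈ -29.618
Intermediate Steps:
Z = 789/680 (Z = (2*(-3))*(1/80) - 21*(-1/17) = -6*1/80 + 21/17 = -3/40 + 21/17 = 789/680 ≈ 1.1603)
((-6 - 4*(-4))*(-6))*Z + 40 = ((-6 - 4*(-4))*(-6))*(789/680) + 40 = ((-6 + 16)*(-6))*(789/680) + 40 = (10*(-6))*(789/680) + 40 = -60*789/680 + 40 = -2367/34 + 40 = -1007/34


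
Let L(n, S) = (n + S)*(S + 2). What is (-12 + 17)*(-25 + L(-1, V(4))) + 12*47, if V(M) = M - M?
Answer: 429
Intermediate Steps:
V(M) = 0
L(n, S) = (2 + S)*(S + n) (L(n, S) = (S + n)*(2 + S) = (2 + S)*(S + n))
(-12 + 17)*(-25 + L(-1, V(4))) + 12*47 = (-12 + 17)*(-25 + (0² + 2*0 + 2*(-1) + 0*(-1))) + 12*47 = 5*(-25 + (0 + 0 - 2 + 0)) + 564 = 5*(-25 - 2) + 564 = 5*(-27) + 564 = -135 + 564 = 429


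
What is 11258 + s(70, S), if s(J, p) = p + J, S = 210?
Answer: 11538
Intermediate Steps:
s(J, p) = J + p
11258 + s(70, S) = 11258 + (70 + 210) = 11258 + 280 = 11538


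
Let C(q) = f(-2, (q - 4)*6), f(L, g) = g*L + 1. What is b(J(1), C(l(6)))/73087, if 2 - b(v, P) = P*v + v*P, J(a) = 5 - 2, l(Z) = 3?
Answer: -76/73087 ≈ -0.0010399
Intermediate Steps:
f(L, g) = 1 + L*g (f(L, g) = L*g + 1 = 1 + L*g)
C(q) = 49 - 12*q (C(q) = 1 - 2*(q - 4)*6 = 1 - 2*(-4 + q)*6 = 1 - 2*(-24 + 6*q) = 1 + (48 - 12*q) = 49 - 12*q)
J(a) = 3
b(v, P) = 2 - 2*P*v (b(v, P) = 2 - (P*v + v*P) = 2 - (P*v + P*v) = 2 - 2*P*v)
b(J(1), C(l(6)))/73087 = (2 - 2*(49 - 12*3)*3)/73087 = (2 - 2*(49 - 36)*3)*(1/73087) = (2 - 2*13*3)*(1/73087) = (2 - 78)*(1/73087) = -76*1/73087 = -76/73087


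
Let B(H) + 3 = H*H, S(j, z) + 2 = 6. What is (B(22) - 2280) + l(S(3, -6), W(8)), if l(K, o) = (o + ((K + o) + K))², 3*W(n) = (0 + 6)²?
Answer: -775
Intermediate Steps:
S(j, z) = 4 (S(j, z) = -2 + 6 = 4)
B(H) = -3 + H² (B(H) = -3 + H*H = -3 + H²)
W(n) = 12 (W(n) = (0 + 6)²/3 = (⅓)*6² = (⅓)*36 = 12)
l(K, o) = (2*K + 2*o)² (l(K, o) = (o + (o + 2*K))² = (2*K + 2*o)²)
(B(22) - 2280) + l(S(3, -6), W(8)) = ((-3 + 22²) - 2280) + 4*(4 + 12)² = ((-3 + 484) - 2280) + 4*16² = (481 - 2280) + 4*256 = -1799 + 1024 = -775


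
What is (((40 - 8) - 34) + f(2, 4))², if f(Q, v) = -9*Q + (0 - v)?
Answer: 576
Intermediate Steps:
f(Q, v) = -v - 9*Q (f(Q, v) = -9*Q - v = -v - 9*Q)
(((40 - 8) - 34) + f(2, 4))² = (((40 - 8) - 34) + (-1*4 - 9*2))² = ((32 - 34) + (-4 - 18))² = (-2 - 22)² = (-24)² = 576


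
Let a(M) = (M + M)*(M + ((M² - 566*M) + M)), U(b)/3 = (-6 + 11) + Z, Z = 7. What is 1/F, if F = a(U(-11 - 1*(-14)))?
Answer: -1/1368576 ≈ -7.3069e-7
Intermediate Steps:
U(b) = 36 (U(b) = 3*((-6 + 11) + 7) = 3*(5 + 7) = 3*12 = 36)
a(M) = 2*M*(M² - 564*M) (a(M) = (2*M)*(M + (M² - 565*M)) = (2*M)*(M² - 564*M) = 2*M*(M² - 564*M))
F = -1368576 (F = 2*36²*(-564 + 36) = 2*1296*(-528) = -1368576)
1/F = 1/(-1368576) = -1/1368576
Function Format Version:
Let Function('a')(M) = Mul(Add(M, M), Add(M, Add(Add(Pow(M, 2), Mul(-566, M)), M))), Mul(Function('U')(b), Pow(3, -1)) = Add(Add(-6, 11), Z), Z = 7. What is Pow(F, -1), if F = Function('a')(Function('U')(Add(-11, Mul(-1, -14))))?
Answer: Rational(-1, 1368576) ≈ -7.3069e-7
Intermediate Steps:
Function('U')(b) = 36 (Function('U')(b) = Mul(3, Add(Add(-6, 11), 7)) = Mul(3, Add(5, 7)) = Mul(3, 12) = 36)
Function('a')(M) = Mul(2, M, Add(Pow(M, 2), Mul(-564, M))) (Function('a')(M) = Mul(Mul(2, M), Add(M, Add(Pow(M, 2), Mul(-565, M)))) = Mul(Mul(2, M), Add(Pow(M, 2), Mul(-564, M))) = Mul(2, M, Add(Pow(M, 2), Mul(-564, M))))
F = -1368576 (F = Mul(2, Pow(36, 2), Add(-564, 36)) = Mul(2, 1296, -528) = -1368576)
Pow(F, -1) = Pow(-1368576, -1) = Rational(-1, 1368576)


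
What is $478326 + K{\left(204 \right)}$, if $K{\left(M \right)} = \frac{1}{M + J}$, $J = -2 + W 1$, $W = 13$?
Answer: $\frac{102840091}{215} \approx 4.7833 \cdot 10^{5}$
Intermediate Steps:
$J = 11$ ($J = -2 + 13 \cdot 1 = -2 + 13 = 11$)
$K{\left(M \right)} = \frac{1}{11 + M}$ ($K{\left(M \right)} = \frac{1}{M + 11} = \frac{1}{11 + M}$)
$478326 + K{\left(204 \right)} = 478326 + \frac{1}{11 + 204} = 478326 + \frac{1}{215} = \frac{102840091}{215}$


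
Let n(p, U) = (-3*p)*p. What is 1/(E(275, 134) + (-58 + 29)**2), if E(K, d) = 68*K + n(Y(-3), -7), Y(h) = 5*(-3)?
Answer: 1/18866 ≈ 5.3005e-5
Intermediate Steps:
Y(h) = -15
n(p, U) = -3*p**2
E(K, d) = -675 + 68*K (E(K, d) = 68*K - 3*(-15)**2 = 68*K - 3*225 = 68*K - 675 = -675 + 68*K)
1/(E(275, 134) + (-58 + 29)**2) = 1/((-675 + 68*275) + (-58 + 29)**2) = 1/((-675 + 18700) + (-29)**2) = 1/(18025 + 841) = 1/18866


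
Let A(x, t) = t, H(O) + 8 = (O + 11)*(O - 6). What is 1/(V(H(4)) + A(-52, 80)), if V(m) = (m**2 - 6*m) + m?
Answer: 1/1714 ≈ 0.00058343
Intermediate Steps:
H(O) = -8 + (-6 + O)*(11 + O) (H(O) = -8 + (O + 11)*(O - 6) = -8 + (11 + O)*(-6 + O) = -8 + (-6 + O)*(11 + O))
V(m) = m**2 - 5*m
1/(V(H(4)) + A(-52, 80)) = 1/((-74 + 4**2 + 5*4)*(-5 + (-74 + 4**2 + 5*4)) + 80) = 1/((-74 + 16 + 20)*(-5 + (-74 + 16 + 20)) + 80) = 1/(-38*(-5 - 38) + 80) = 1/(-38*(-43) + 80) = 1/(1634 + 80) = 1/1714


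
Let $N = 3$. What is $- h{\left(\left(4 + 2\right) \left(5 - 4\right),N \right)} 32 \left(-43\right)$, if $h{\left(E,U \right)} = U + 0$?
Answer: $4128$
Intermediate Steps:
$h{\left(E,U \right)} = U$
$- h{\left(\left(4 + 2\right) \left(5 - 4\right),N \right)} 32 \left(-43\right) = - 3 \cdot 32 \left(-43\right) = - 96 \left(-43\right) = \left(-1\right) \left(-4128\right) = 4128$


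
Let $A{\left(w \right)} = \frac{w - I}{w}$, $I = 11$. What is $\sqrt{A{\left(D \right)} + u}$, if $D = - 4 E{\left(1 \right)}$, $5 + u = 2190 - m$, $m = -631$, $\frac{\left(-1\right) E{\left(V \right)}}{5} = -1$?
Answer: $\frac{\sqrt{281755}}{10} \approx 53.081$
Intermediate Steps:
$E{\left(V \right)} = 5$ ($E{\left(V \right)} = \left(-5\right) \left(-1\right) = 5$)
$u = 2816$ ($u = -5 + \left(2190 - -631\right) = -5 + \left(2190 + 631\right) = -5 + 2821 = 2816$)
$D = -20$ ($D = \left(-4\right) 5 = -20$)
$A{\left(w \right)} = \frac{-11 + w}{w}$ ($A{\left(w \right)} = \frac{w - 11}{w} = \frac{-11 + w}{w}$)
$\sqrt{A{\left(D \right)} + u} = \sqrt{\frac{-11 - 20}{-20} + 2816} = \sqrt{\left(- \frac{1}{20}\right) \left(-31\right) + 2816} = \sqrt{\frac{31}{20} + 2816} = \sqrt{\frac{56351}{20}} = \frac{\sqrt{281755}}{10}$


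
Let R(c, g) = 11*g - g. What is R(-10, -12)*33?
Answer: -3960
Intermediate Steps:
R(c, g) = 10*g
R(-10, -12)*33 = (10*(-12))*33 = -120*33 = -3960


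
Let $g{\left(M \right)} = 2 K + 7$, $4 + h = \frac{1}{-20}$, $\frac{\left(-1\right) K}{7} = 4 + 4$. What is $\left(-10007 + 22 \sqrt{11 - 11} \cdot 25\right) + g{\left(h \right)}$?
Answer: $-10112$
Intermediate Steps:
$K = -56$ ($K = - 7 \left(4 + 4\right) = \left(-7\right) 8 = -56$)
$h = - \frac{81}{20}$ ($h = -4 + \frac{1}{-20} = -4 - \frac{1}{20} = - \frac{81}{20} \approx -4.05$)
$g{\left(M \right)} = -105$ ($g{\left(M \right)} = 2 \left(-56\right) + 7 = -112 + 7 = -105$)
$\left(-10007 + 22 \sqrt{11 - 11} \cdot 25\right) + g{\left(h \right)} = \left(-10007 + 22 \sqrt{11 - 11} \cdot 25\right) - 105 = \left(-10007 + 22 \sqrt{0} \cdot 25\right) - 105 = \left(-10007 + 22 \cdot 0 \cdot 25\right) - 105 = \left(-10007 + 0 \cdot 25\right) - 105 = \left(-10007 + 0\right) - 105 = -10007 - 105 = -10112$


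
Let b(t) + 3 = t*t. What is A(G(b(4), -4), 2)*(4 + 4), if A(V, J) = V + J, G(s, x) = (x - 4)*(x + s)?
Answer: -560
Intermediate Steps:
b(t) = -3 + t**2 (b(t) = -3 + t*t = -3 + t**2)
G(s, x) = (-4 + x)*(s + x)
A(V, J) = J + V
A(G(b(4), -4), 2)*(4 + 4) = (2 + ((-4)**2 - 4*(-3 + 4**2) - 4*(-4) + (-3 + 4**2)*(-4)))*(4 + 4) = (2 + (16 - 4*(-3 + 16) + 16 + (-3 + 16)*(-4)))*8 = (2 + (16 - 4*13 + 16 + 13*(-4)))*8 = (2 + (16 - 52 + 16 - 52))*8 = (2 - 72)*8 = -70*8 = -560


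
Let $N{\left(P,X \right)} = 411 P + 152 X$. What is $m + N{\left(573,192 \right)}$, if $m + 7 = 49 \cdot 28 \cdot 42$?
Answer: $322304$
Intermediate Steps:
$N{\left(P,X \right)} = 152 X + 411 P$
$m = 57617$ ($m = -7 + 49 \cdot 28 \cdot 42 = -7 + 1372 \cdot 42 = -7 + 57624 = 57617$)
$m + N{\left(573,192 \right)} = 57617 + \left(152 \cdot 192 + 411 \cdot 573\right) = 57617 + \left(29184 + 235503\right) = 57617 + 264687 = 322304$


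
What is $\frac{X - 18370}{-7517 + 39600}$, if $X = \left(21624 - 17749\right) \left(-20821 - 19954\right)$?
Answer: $- \frac{158021495}{32083} \approx -4925.4$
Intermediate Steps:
$X = -158003125$ ($X = 3875 \left(-40775\right) = -158003125$)
$\frac{X - 18370}{-7517 + 39600} = \frac{-158003125 - 18370}{-7517 + 39600} = - \frac{158021495}{32083}$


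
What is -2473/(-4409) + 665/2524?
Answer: 9173837/11128316 ≈ 0.82437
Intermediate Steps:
-2473/(-4409) + 665/2524 = -2473*(-1/4409) + 665*(1/2524) = 2473/4409 + 665/2524 = 9173837/11128316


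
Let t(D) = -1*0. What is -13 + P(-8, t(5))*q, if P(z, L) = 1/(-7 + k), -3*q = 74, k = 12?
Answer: -269/15 ≈ -17.933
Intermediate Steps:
t(D) = 0
q = -74/3 (q = -⅓*74 = -74/3 ≈ -24.667)
P(z, L) = ⅕ (P(z, L) = 1/(-7 + 12) = 1/5 = ⅕)
-13 + P(-8, t(5))*q = -13 + (⅕)*(-74/3) = -13 - 74/15 = -269/15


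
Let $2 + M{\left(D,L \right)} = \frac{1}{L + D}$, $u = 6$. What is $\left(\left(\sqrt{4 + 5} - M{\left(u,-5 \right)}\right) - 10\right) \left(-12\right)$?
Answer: $72$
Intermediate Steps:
$M{\left(D,L \right)} = -2 + \frac{1}{D + L}$ ($M{\left(D,L \right)} = -2 + \frac{1}{L + D} = -2 + \frac{1}{D + L}$)
$\left(\left(\sqrt{4 + 5} - M{\left(u,-5 \right)}\right) - 10\right) \left(-12\right) = \left(\left(\sqrt{4 + 5} - \frac{1 - 12 - -10}{6 - 5}\right) - 10\right) \left(-12\right) = \left(\left(\sqrt{9} - \frac{1 - 12 + 10}{1}\right) - 10\right) \left(-12\right) = \left(\left(3 - 1 \left(-1\right)\right) - 10\right) \left(-12\right) = \left(\left(3 - -1\right) - 10\right) \left(-12\right) = \left(\left(3 + 1\right) - 10\right) \left(-12\right) = \left(4 - 10\right) \left(-12\right) = \left(-6\right) \left(-12\right) = 72$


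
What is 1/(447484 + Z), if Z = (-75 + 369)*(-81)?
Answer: 1/423670 ≈ 2.3603e-6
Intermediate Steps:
Z = -23814 (Z = 294*(-81) = -23814)
1/(447484 + Z) = 1/(447484 - 23814) = 1/423670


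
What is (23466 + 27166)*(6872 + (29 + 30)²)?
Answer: 524193096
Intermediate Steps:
(23466 + 27166)*(6872 + (29 + 30)²) = 50632*(6872 + 59²) = 50632*(6872 + 3481) = 50632*10353 = 524193096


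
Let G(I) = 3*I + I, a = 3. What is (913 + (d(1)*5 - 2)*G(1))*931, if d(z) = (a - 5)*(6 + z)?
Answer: 581875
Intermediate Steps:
d(z) = -12 - 2*z (d(z) = (3 - 5)*(6 + z) = -2*(6 + z) = -12 - 2*z)
G(I) = 4*I
(913 + (d(1)*5 - 2)*G(1))*931 = (913 + ((-12 - 2*1)*5 - 2)*(4*1))*931 = (913 + ((-12 - 2)*5 - 2)*4)*931 = (913 + (-14*5 - 2)*4)*931 = (913 + (-70 - 2)*4)*931 = (913 - 72*4)*931 = (913 - 288)*931 = 625*931 = 581875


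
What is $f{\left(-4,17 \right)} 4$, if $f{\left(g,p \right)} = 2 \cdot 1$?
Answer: $8$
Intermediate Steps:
$f{\left(g,p \right)} = 2$
$f{\left(-4,17 \right)} 4 = 2 \cdot 4 = 8$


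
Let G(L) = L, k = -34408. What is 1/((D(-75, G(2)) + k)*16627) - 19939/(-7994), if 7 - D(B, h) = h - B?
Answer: 2857586225985/1145671513441 ≈ 2.4942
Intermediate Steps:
D(B, h) = 7 + B - h (D(B, h) = 7 - (h - B) = 7 + (B - h) = 7 + B - h)
1/((D(-75, G(2)) + k)*16627) - 19939/(-7994) = 1/((7 - 75 - 1*2) - 34408*16627) - 19939/(-7994) = (1/16627)/((7 - 75 - 2) - 34408) - 19939*(-1/7994) = (1/16627)/(-70 - 34408) + 19939/7994 = (1/16627)/(-34478) + 19939/7994 = -1/34478*1/16627 + 19939/7994 = -1/573265706 + 19939/7994 = 2857586225985/1145671513441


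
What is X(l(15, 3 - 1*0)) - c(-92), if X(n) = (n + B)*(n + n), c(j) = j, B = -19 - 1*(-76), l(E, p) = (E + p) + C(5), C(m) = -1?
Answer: 2608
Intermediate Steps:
l(E, p) = -1 + E + p (l(E, p) = (E + p) - 1 = -1 + E + p)
B = 57 (B = -19 + 76 = 57)
X(n) = 2*n*(57 + n) (X(n) = (n + 57)*(n + n) = (57 + n)*(2*n) = 2*n*(57 + n))
X(l(15, 3 - 1*0)) - c(-92) = 2*(-1 + 15 + (3 - 1*0))*(57 + (-1 + 15 + (3 - 1*0))) - 1*(-92) = 2*(-1 + 15 + (3 + 0))*(57 + (-1 + 15 + (3 + 0))) + 92 = 2*(-1 + 15 + 3)*(57 + (-1 + 15 + 3)) + 92 = 2*17*(57 + 17) + 92 = 2*17*74 + 92 = 2516 + 92 = 2608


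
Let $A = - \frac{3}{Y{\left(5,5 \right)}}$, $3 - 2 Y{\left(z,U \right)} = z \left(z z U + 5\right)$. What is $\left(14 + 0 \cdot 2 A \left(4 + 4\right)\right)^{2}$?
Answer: $196$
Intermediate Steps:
$Y{\left(z,U \right)} = \frac{3}{2} - \frac{z \left(5 + U z^{2}\right)}{2}$ ($Y{\left(z,U \right)} = \frac{3}{2} - \frac{z \left(z z U + 5\right)}{2} = \frac{3}{2} - \frac{z \left(z^{2} U + 5\right)}{2} = \frac{3}{2} - \frac{z \left(U z^{2} + 5\right)}{2} = \frac{3}{2} - \frac{z \left(5 + U z^{2}\right)}{2}$)
$A = \frac{6}{647}$ ($A = - \frac{3}{\frac{3}{2} - \frac{25}{2} - \frac{5 \cdot 5^{3}}{2}} = - \frac{3}{\frac{3}{2} - \frac{25}{2} - \frac{5}{2} \cdot 125} = - \frac{3}{\frac{3}{2} - \frac{25}{2} - \frac{625}{2}} = - \frac{3}{- \frac{647}{2}} = \left(-3\right) \left(- \frac{2}{647}\right) = \frac{6}{647} \approx 0.0092736$)
$\left(14 + 0 \cdot 2 A \left(4 + 4\right)\right)^{2} = \left(14 + 0 \cdot 2 \cdot \frac{6}{647} \left(4 + 4\right)\right)^{2} = \left(14 + 0 \cdot \frac{6}{647} \cdot 8\right)^{2} = \left(14 + 0 \cdot 8\right)^{2} = \left(14 + 0\right)^{2} = 14^{2} = 196$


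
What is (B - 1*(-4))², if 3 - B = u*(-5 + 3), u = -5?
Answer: 9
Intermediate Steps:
B = -7 (B = 3 - (-5)*(-5 + 3) = 3 - (-5)*(-2) = 3 - 1*10 = 3 - 10 = -7)
(B - 1*(-4))² = (-7 - 1*(-4))² = (-7 + 4)² = (-3)² = 9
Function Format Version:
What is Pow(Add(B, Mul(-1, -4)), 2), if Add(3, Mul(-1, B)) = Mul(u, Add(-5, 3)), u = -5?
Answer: 9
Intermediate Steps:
B = -7 (B = Add(3, Mul(-1, Mul(-5, Add(-5, 3)))) = Add(3, Mul(-1, Mul(-5, -2))) = Add(3, Mul(-1, 10)) = Add(3, -10) = -7)
Pow(Add(B, Mul(-1, -4)), 2) = Pow(Add(-7, Mul(-1, -4)), 2) = Pow(Add(-7, 4), 2) = Pow(-3, 2) = 9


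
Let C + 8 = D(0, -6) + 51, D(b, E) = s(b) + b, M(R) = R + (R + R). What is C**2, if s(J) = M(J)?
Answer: 1849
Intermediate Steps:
M(R) = 3*R (M(R) = R + 2*R = 3*R)
s(J) = 3*J
D(b, E) = 4*b (D(b, E) = 3*b + b = 4*b)
C = 43 (C = -8 + (4*0 + 51) = -8 + (0 + 51) = -8 + 51 = 43)
C**2 = 43**2 = 1849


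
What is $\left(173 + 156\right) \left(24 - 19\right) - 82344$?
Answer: $-80699$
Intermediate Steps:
$\left(173 + 156\right) \left(24 - 19\right) - 82344 = 329 \cdot 5 - 82344 = 1645 - 82344 = -80699$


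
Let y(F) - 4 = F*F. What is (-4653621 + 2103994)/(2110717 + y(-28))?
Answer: -2549627/2111505 ≈ -1.2075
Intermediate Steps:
y(F) = 4 + F² (y(F) = 4 + F*F = 4 + F²)
(-4653621 + 2103994)/(2110717 + y(-28)) = (-4653621 + 2103994)/(2110717 + (4 + (-28)²)) = -2549627/(2110717 + (4 + 784)) = -2549627/(2110717 + 788) = -2549627/2111505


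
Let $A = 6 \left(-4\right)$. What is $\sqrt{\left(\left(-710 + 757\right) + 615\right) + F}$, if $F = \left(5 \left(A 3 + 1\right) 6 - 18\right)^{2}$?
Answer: $\sqrt{4614566} \approx 2148.2$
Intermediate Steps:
$A = -24$
$F = 4613904$ ($F = \left(5 \left(\left(-24\right) 3 + 1\right) 6 - 18\right)^{2} = \left(5 \left(-72 + 1\right) 6 - 18\right)^{2} = \left(5 \left(-71\right) 6 - 18\right)^{2} = \left(\left(-355\right) 6 - 18\right)^{2} = \left(-2130 - 18\right)^{2} = \left(-2148\right)^{2} = 4613904$)
$\sqrt{\left(\left(-710 + 757\right) + 615\right) + F} = \sqrt{\left(\left(-710 + 757\right) + 615\right) + 4613904} = \sqrt{\left(47 + 615\right) + 4613904} = \sqrt{662 + 4613904} = \sqrt{4614566}$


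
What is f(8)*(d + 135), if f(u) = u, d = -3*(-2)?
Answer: 1128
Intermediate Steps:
d = 6
f(8)*(d + 135) = 8*(6 + 135) = 8*141 = 1128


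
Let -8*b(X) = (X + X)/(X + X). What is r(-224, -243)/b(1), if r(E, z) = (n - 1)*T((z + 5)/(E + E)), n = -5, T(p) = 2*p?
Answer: 51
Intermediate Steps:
b(X) = -1/8 (b(X) = -(X + X)/(8*(X + X)) = -2*X/(8*(2*X)) = -2*X*1/(2*X)/8 = -1/8*1 = -1/8)
r(E, z) = -6*(5 + z)/E (r(E, z) = (-5 - 1)*(2*((z + 5)/(E + E))) = -12*(5 + z)/((2*E)) = -12*(5 + z)*(1/(2*E)) = -12*(5 + z)/(2*E) = -6*(5 + z)/E)
r(-224, -243)/b(1) = (6*(-5 - 1*(-243))/(-224))/(-1/8) = (6*(-1/224)*(-5 + 243))*(-8) = (6*(-1/224)*238)*(-8) = -51/8*(-8) = 51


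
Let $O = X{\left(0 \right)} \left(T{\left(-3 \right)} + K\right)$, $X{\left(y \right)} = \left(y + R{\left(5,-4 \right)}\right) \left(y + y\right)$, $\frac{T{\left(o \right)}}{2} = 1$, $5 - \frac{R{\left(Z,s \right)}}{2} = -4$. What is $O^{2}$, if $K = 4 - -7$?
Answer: $0$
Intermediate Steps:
$R{\left(Z,s \right)} = 18$ ($R{\left(Z,s \right)} = 10 - -8 = 10 + 8 = 18$)
$T{\left(o \right)} = 2$ ($T{\left(o \right)} = 2 \cdot 1 = 2$)
$X{\left(y \right)} = 2 y \left(18 + y\right)$ ($X{\left(y \right)} = \left(y + 18\right) \left(y + y\right) = \left(18 + y\right) 2 y = 2 y \left(18 + y\right)$)
$K = 11$ ($K = 4 + 7 = 11$)
$O = 0$ ($O = 2 \cdot 0 \left(18 + 0\right) \left(2 + 11\right) = 2 \cdot 0 \cdot 18 \cdot 13 = 0 \cdot 13 = 0$)
$O^{2} = 0^{2} = 0$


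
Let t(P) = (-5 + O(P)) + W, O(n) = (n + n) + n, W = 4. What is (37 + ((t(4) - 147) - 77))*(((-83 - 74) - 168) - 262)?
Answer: 103312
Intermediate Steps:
O(n) = 3*n (O(n) = 2*n + n = 3*n)
t(P) = -1 + 3*P (t(P) = (-5 + 3*P) + 4 = -1 + 3*P)
(37 + ((t(4) - 147) - 77))*(((-83 - 74) - 168) - 262) = (37 + (((-1 + 3*4) - 147) - 77))*(((-83 - 74) - 168) - 262) = (37 + (((-1 + 12) - 147) - 77))*((-157 - 168) - 262) = (37 + ((11 - 147) - 77))*(-325 - 262) = (37 + (-136 - 77))*(-587) = (37 - 213)*(-587) = -176*(-587) = 103312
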